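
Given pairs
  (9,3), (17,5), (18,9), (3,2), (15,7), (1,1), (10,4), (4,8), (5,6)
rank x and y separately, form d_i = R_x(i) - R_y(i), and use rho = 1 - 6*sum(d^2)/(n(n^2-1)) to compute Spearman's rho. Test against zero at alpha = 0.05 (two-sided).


Step 1: Rank x and y separately (midranks; no ties here).
rank(x): 9->5, 17->8, 18->9, 3->2, 15->7, 1->1, 10->6, 4->3, 5->4
rank(y): 3->3, 5->5, 9->9, 2->2, 7->7, 1->1, 4->4, 8->8, 6->6
Step 2: d_i = R_x(i) - R_y(i); compute d_i^2.
  (5-3)^2=4, (8-5)^2=9, (9-9)^2=0, (2-2)^2=0, (7-7)^2=0, (1-1)^2=0, (6-4)^2=4, (3-8)^2=25, (4-6)^2=4
sum(d^2) = 46.
Step 3: rho = 1 - 6*46 / (9*(9^2 - 1)) = 1 - 276/720 = 0.616667.
Step 4: Under H0, t = rho * sqrt((n-2)/(1-rho^2)) = 2.0725 ~ t(7).
Step 5: Two-sided p-value from the t-distribution with 7 df = 0.076929.
Step 6: alpha = 0.05. fail to reject H0.

rho = 0.6167, p = 0.076929, fail to reject H0 at alpha = 0.05.


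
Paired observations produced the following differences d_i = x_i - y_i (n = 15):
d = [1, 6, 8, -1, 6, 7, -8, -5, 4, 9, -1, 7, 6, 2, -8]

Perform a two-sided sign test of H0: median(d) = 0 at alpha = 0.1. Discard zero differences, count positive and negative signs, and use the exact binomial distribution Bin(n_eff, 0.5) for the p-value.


Step 1: Discard zero differences. Original n = 15; n_eff = number of nonzero differences = 15.
Nonzero differences (with sign): +1, +6, +8, -1, +6, +7, -8, -5, +4, +9, -1, +7, +6, +2, -8
Step 2: Count signs: positive = 10, negative = 5.
Step 3: Under H0: P(positive) = 0.5, so the number of positives S ~ Bin(15, 0.5).
Step 4: Two-sided exact p-value = sum of Bin(15,0.5) probabilities at or below the observed probability = 0.301758.
Step 5: alpha = 0.1. fail to reject H0.

n_eff = 15, pos = 10, neg = 5, p = 0.301758, fail to reject H0.


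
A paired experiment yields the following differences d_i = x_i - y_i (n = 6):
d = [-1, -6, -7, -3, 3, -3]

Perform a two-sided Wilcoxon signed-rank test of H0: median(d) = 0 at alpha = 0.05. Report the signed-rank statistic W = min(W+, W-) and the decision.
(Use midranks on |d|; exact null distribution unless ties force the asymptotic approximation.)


Step 1: Drop any zero differences (none here) and take |d_i|.
|d| = [1, 6, 7, 3, 3, 3]
Step 2: Midrank |d_i| (ties get averaged ranks).
ranks: |1|->1, |6|->5, |7|->6, |3|->3, |3|->3, |3|->3
Step 3: Attach original signs; sum ranks with positive sign and with negative sign.
W+ = 3 = 3
W- = 1 + 5 + 6 + 3 + 3 = 18
(Check: W+ + W- = 21 should equal n(n+1)/2 = 21.)
Step 4: Test statistic W = min(W+, W-) = 3.
Step 5: Ties in |d|, so use the tie-corrected normal approximation.
        E[W] = n(n+1)/4 = 6*7/4 = 10.5.
        Tie groups: |d|=3 (t=3); sum(t^3 - t) = 24.
        Var[W] = n(n+1)(2n+1)/24 - sum(t^3-t)/48 = 546/24 - 24/48 = 22.25.
        z = (W - E[W]) / sqrt(Var[W]) = (3 - 10.5) / 4.7170 = -1.5900.
        Two-sided p = 2*Phi(z) = 0.111836.
Step 6: alpha = 0.05. fail to reject H0.

W+ = 3, W- = 18, W = min = 3, p = 0.111836, fail to reject H0.


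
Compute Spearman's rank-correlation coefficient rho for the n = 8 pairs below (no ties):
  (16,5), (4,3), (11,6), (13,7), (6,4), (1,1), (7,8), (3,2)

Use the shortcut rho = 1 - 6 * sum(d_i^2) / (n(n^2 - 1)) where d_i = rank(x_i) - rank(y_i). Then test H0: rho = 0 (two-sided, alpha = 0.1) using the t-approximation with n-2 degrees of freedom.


Step 1: Rank x and y separately (midranks; no ties here).
rank(x): 16->8, 4->3, 11->6, 13->7, 6->4, 1->1, 7->5, 3->2
rank(y): 5->5, 3->3, 6->6, 7->7, 4->4, 1->1, 8->8, 2->2
Step 2: d_i = R_x(i) - R_y(i); compute d_i^2.
  (8-5)^2=9, (3-3)^2=0, (6-6)^2=0, (7-7)^2=0, (4-4)^2=0, (1-1)^2=0, (5-8)^2=9, (2-2)^2=0
sum(d^2) = 18.
Step 3: rho = 1 - 6*18 / (8*(8^2 - 1)) = 1 - 108/504 = 0.785714.
Step 4: Under H0, t = rho * sqrt((n-2)/(1-rho^2)) = 3.1113 ~ t(6).
Step 5: Two-sided p-value from the t-distribution with 6 df = 0.020815.
Step 6: alpha = 0.1. reject H0.

rho = 0.7857, p = 0.020815, reject H0 at alpha = 0.1.


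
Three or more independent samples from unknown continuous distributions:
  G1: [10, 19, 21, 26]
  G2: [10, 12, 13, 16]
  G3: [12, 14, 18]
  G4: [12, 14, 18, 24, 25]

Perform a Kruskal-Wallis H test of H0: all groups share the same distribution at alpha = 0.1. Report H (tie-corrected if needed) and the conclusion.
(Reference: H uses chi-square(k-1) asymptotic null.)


Step 1: Combine all N = 16 observations and assign midranks.
sorted (value, group, rank): (10,G1,1.5), (10,G2,1.5), (12,G2,4), (12,G3,4), (12,G4,4), (13,G2,6), (14,G3,7.5), (14,G4,7.5), (16,G2,9), (18,G3,10.5), (18,G4,10.5), (19,G1,12), (21,G1,13), (24,G4,14), (25,G4,15), (26,G1,16)
Step 2: Sum ranks within each group.
R_1 = 42.5 (n_1 = 4)
R_2 = 20.5 (n_2 = 4)
R_3 = 22 (n_3 = 3)
R_4 = 51 (n_4 = 5)
Step 3: H = 12/(N(N+1)) * sum(R_i^2/n_i) - 3(N+1)
     = 12/(16*17) * (42.5^2/4 + 20.5^2/4 + 22^2/3 + 51^2/5) - 3*17
     = 0.044118 * 1238.16 - 51
     = 3.624632.
Step 4: Ties present; correction factor C = 1 - 42/(16^3 - 16) = 0.989706. Corrected H = 3.624632 / 0.989706 = 3.662333.
Step 5: Under H0, H ~ chi^2(3); p-value = 0.300310.
Step 6: alpha = 0.1. fail to reject H0.

H = 3.6623, df = 3, p = 0.300310, fail to reject H0.


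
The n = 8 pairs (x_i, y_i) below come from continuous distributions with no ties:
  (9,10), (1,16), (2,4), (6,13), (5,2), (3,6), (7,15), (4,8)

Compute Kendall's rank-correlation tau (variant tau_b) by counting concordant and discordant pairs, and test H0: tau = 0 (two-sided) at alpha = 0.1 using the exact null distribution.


Step 1: Enumerate the 28 unordered pairs (i,j) with i<j and classify each by sign(x_j-x_i) * sign(y_j-y_i).
  (1,2):dx=-8,dy=+6->D; (1,3):dx=-7,dy=-6->C; (1,4):dx=-3,dy=+3->D; (1,5):dx=-4,dy=-8->C
  (1,6):dx=-6,dy=-4->C; (1,7):dx=-2,dy=+5->D; (1,8):dx=-5,dy=-2->C; (2,3):dx=+1,dy=-12->D
  (2,4):dx=+5,dy=-3->D; (2,5):dx=+4,dy=-14->D; (2,6):dx=+2,dy=-10->D; (2,7):dx=+6,dy=-1->D
  (2,8):dx=+3,dy=-8->D; (3,4):dx=+4,dy=+9->C; (3,5):dx=+3,dy=-2->D; (3,6):dx=+1,dy=+2->C
  (3,7):dx=+5,dy=+11->C; (3,8):dx=+2,dy=+4->C; (4,5):dx=-1,dy=-11->C; (4,6):dx=-3,dy=-7->C
  (4,7):dx=+1,dy=+2->C; (4,8):dx=-2,dy=-5->C; (5,6):dx=-2,dy=+4->D; (5,7):dx=+2,dy=+13->C
  (5,8):dx=-1,dy=+6->D; (6,7):dx=+4,dy=+9->C; (6,8):dx=+1,dy=+2->C; (7,8):dx=-3,dy=-7->C
Step 2: C = 16, D = 12, total pairs = 28.
Step 3: tau = (C - D)/(n(n-1)/2) = (16 - 12)/28 = 0.142857.
Step 4: Exact two-sided p-value (enumerate n! = 40320 permutations of y under H0): p = 0.719544.
Step 5: alpha = 0.1. fail to reject H0.

tau_b = 0.1429 (C=16, D=12), p = 0.719544, fail to reject H0.


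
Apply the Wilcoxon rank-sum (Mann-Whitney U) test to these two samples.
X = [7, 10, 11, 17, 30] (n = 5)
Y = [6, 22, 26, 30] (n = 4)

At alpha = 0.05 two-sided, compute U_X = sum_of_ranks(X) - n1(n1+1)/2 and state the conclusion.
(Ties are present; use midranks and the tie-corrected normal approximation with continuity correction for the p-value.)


Step 1: Combine and sort all 9 observations; assign midranks.
sorted (value, group): (6,Y), (7,X), (10,X), (11,X), (17,X), (22,Y), (26,Y), (30,X), (30,Y)
ranks: 6->1, 7->2, 10->3, 11->4, 17->5, 22->6, 26->7, 30->8.5, 30->8.5
Step 2: Rank sum for X: R1 = 2 + 3 + 4 + 5 + 8.5 = 22.5.
Step 3: U_X = R1 - n1(n1+1)/2 = 22.5 - 5*6/2 = 22.5 - 15 = 7.5.
       U_Y = n1*n2 - U_X = 20 - 7.5 = 12.5.
Step 4: Ties are present, so use the tie-corrected normal approximation (with continuity correction) for the p-value.
Step 5: p-value = 0.622753; compare to alpha = 0.05. fail to reject H0.

U_X = 7.5, p = 0.622753, fail to reject H0 at alpha = 0.05.


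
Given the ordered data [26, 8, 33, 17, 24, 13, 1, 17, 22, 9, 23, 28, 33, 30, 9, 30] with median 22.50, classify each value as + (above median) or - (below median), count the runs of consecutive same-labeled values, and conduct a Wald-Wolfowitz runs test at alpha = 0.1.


Step 1: Compute median = 22.50; label A = above, B = below.
Labels in order: ABABABBBBBAAAABA  (n_A = 8, n_B = 8)
Step 2: Count runs R = 9.
Step 3: Under H0 (random ordering), E[R] = 2*n_A*n_B/(n_A+n_B) + 1 = 2*8*8/16 + 1 = 9.0000.
        Var[R] = 2*n_A*n_B*(2*n_A*n_B - n_A - n_B) / ((n_A+n_B)^2 * (n_A+n_B-1)) = 14336/3840 = 3.7333.
        SD[R] = 1.9322.
Step 4: R = E[R], so z = 0 with no continuity correction.
Step 5: Two-sided p-value via normal approximation = 2*(1 - Phi(|z|)) = 1.000000.
Step 6: alpha = 0.1. fail to reject H0.

R = 9, z = 0.0000, p = 1.000000, fail to reject H0.


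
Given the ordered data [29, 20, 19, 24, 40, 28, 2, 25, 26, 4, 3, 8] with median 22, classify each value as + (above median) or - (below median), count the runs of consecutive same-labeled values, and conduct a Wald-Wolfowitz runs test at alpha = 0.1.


Step 1: Compute median = 22; label A = above, B = below.
Labels in order: ABBAAABAABBB  (n_A = 6, n_B = 6)
Step 2: Count runs R = 6.
Step 3: Under H0 (random ordering), E[R] = 2*n_A*n_B/(n_A+n_B) + 1 = 2*6*6/12 + 1 = 7.0000.
        Var[R] = 2*n_A*n_B*(2*n_A*n_B - n_A - n_B) / ((n_A+n_B)^2 * (n_A+n_B-1)) = 4320/1584 = 2.7273.
        SD[R] = 1.6514.
Step 4: Continuity-corrected z = (R + 0.5 - E[R]) / SD[R] = (6 + 0.5 - 7.0000) / 1.6514 = -0.3028.
Step 5: Two-sided p-value via normal approximation = 2*(1 - Phi(|z|)) = 0.762069.
Step 6: alpha = 0.1. fail to reject H0.

R = 6, z = -0.3028, p = 0.762069, fail to reject H0.


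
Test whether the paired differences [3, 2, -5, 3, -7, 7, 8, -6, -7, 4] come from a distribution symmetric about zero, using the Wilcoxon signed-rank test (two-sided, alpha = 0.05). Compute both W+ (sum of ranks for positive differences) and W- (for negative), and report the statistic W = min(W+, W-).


Step 1: Drop any zero differences (none here) and take |d_i|.
|d| = [3, 2, 5, 3, 7, 7, 8, 6, 7, 4]
Step 2: Midrank |d_i| (ties get averaged ranks).
ranks: |3|->2.5, |2|->1, |5|->5, |3|->2.5, |7|->8, |7|->8, |8|->10, |6|->6, |7|->8, |4|->4
Step 3: Attach original signs; sum ranks with positive sign and with negative sign.
W+ = 2.5 + 1 + 2.5 + 8 + 10 + 4 = 28
W- = 5 + 8 + 6 + 8 = 27
(Check: W+ + W- = 55 should equal n(n+1)/2 = 55.)
Step 4: Test statistic W = min(W+, W-) = 27.
Step 5: Ties in |d|, so use the tie-corrected normal approximation.
        E[W] = n(n+1)/4 = 10*11/4 = 27.5.
        Tie groups: |d|=3 (t=2), |d|=7 (t=3); sum(t^3 - t) = 30.
        Var[W] = n(n+1)(2n+1)/24 - sum(t^3-t)/48 = 2310/24 - 30/48 = 95.625.
        z = (W - E[W]) / sqrt(Var[W]) = (27 - 27.5) / 9.7788 = -0.0511.
        Two-sided p = 2*Phi(z) = 0.959221.
Step 6: alpha = 0.05. fail to reject H0.

W+ = 28, W- = 27, W = min = 27, p = 0.959221, fail to reject H0.


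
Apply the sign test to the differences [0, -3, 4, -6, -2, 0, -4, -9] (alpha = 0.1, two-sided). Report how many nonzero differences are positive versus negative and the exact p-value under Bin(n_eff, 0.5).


Step 1: Discard zero differences. Original n = 8; n_eff = number of nonzero differences = 6.
Nonzero differences (with sign): -3, +4, -6, -2, -4, -9
Step 2: Count signs: positive = 1, negative = 5.
Step 3: Under H0: P(positive) = 0.5, so the number of positives S ~ Bin(6, 0.5).
Step 4: Two-sided exact p-value = sum of Bin(6,0.5) probabilities at or below the observed probability = 0.218750.
Step 5: alpha = 0.1. fail to reject H0.

n_eff = 6, pos = 1, neg = 5, p = 0.218750, fail to reject H0.


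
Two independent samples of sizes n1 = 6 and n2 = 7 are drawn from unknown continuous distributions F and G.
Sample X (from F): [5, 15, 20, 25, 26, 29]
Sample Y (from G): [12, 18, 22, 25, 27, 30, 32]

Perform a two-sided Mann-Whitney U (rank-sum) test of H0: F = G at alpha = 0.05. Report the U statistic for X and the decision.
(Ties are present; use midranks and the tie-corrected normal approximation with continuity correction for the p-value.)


Step 1: Combine and sort all 13 observations; assign midranks.
sorted (value, group): (5,X), (12,Y), (15,X), (18,Y), (20,X), (22,Y), (25,X), (25,Y), (26,X), (27,Y), (29,X), (30,Y), (32,Y)
ranks: 5->1, 12->2, 15->3, 18->4, 20->5, 22->6, 25->7.5, 25->7.5, 26->9, 27->10, 29->11, 30->12, 32->13
Step 2: Rank sum for X: R1 = 1 + 3 + 5 + 7.5 + 9 + 11 = 36.5.
Step 3: U_X = R1 - n1(n1+1)/2 = 36.5 - 6*7/2 = 36.5 - 21 = 15.5.
       U_Y = n1*n2 - U_X = 42 - 15.5 = 26.5.
Step 4: Ties are present, so use the tie-corrected normal approximation (with continuity correction) for the p-value.
Step 5: p-value = 0.474443; compare to alpha = 0.05. fail to reject H0.

U_X = 15.5, p = 0.474443, fail to reject H0 at alpha = 0.05.


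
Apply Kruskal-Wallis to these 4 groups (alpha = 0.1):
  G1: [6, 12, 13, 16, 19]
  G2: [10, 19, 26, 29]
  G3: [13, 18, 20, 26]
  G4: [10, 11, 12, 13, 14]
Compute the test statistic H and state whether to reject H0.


Step 1: Combine all N = 18 observations and assign midranks.
sorted (value, group, rank): (6,G1,1), (10,G2,2.5), (10,G4,2.5), (11,G4,4), (12,G1,5.5), (12,G4,5.5), (13,G1,8), (13,G3,8), (13,G4,8), (14,G4,10), (16,G1,11), (18,G3,12), (19,G1,13.5), (19,G2,13.5), (20,G3,15), (26,G2,16.5), (26,G3,16.5), (29,G2,18)
Step 2: Sum ranks within each group.
R_1 = 39 (n_1 = 5)
R_2 = 50.5 (n_2 = 4)
R_3 = 51.5 (n_3 = 4)
R_4 = 30 (n_4 = 5)
Step 3: H = 12/(N(N+1)) * sum(R_i^2/n_i) - 3(N+1)
     = 12/(18*19) * (39^2/5 + 50.5^2/4 + 51.5^2/4 + 30^2/5) - 3*19
     = 0.035088 * 1784.83 - 57
     = 5.625439.
Step 4: Ties present; correction factor C = 1 - 48/(18^3 - 18) = 0.991744. Corrected H = 5.625439 / 0.991744 = 5.672268.
Step 5: Under H0, H ~ chi^2(3); p-value = 0.128691.
Step 6: alpha = 0.1. fail to reject H0.

H = 5.6723, df = 3, p = 0.128691, fail to reject H0.


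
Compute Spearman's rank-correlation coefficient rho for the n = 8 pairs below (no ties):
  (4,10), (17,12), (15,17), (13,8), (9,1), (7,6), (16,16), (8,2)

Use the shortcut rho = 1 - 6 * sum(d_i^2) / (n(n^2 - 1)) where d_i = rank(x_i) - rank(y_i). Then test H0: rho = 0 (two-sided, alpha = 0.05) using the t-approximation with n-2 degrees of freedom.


Step 1: Rank x and y separately (midranks; no ties here).
rank(x): 4->1, 17->8, 15->6, 13->5, 9->4, 7->2, 16->7, 8->3
rank(y): 10->5, 12->6, 17->8, 8->4, 1->1, 6->3, 16->7, 2->2
Step 2: d_i = R_x(i) - R_y(i); compute d_i^2.
  (1-5)^2=16, (8-6)^2=4, (6-8)^2=4, (5-4)^2=1, (4-1)^2=9, (2-3)^2=1, (7-7)^2=0, (3-2)^2=1
sum(d^2) = 36.
Step 3: rho = 1 - 6*36 / (8*(8^2 - 1)) = 1 - 216/504 = 0.571429.
Step 4: Under H0, t = rho * sqrt((n-2)/(1-rho^2)) = 1.7056 ~ t(6).
Step 5: Two-sided p-value from the t-distribution with 6 df = 0.138960.
Step 6: alpha = 0.05. fail to reject H0.

rho = 0.5714, p = 0.138960, fail to reject H0 at alpha = 0.05.


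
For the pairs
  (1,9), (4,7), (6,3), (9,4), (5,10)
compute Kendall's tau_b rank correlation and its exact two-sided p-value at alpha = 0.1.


Step 1: Enumerate the 10 unordered pairs (i,j) with i<j and classify each by sign(x_j-x_i) * sign(y_j-y_i).
  (1,2):dx=+3,dy=-2->D; (1,3):dx=+5,dy=-6->D; (1,4):dx=+8,dy=-5->D; (1,5):dx=+4,dy=+1->C
  (2,3):dx=+2,dy=-4->D; (2,4):dx=+5,dy=-3->D; (2,5):dx=+1,dy=+3->C; (3,4):dx=+3,dy=+1->C
  (3,5):dx=-1,dy=+7->D; (4,5):dx=-4,dy=+6->D
Step 2: C = 3, D = 7, total pairs = 10.
Step 3: tau = (C - D)/(n(n-1)/2) = (3 - 7)/10 = -0.400000.
Step 4: Exact two-sided p-value (enumerate n! = 120 permutations of y under H0): p = 0.483333.
Step 5: alpha = 0.1. fail to reject H0.

tau_b = -0.4000 (C=3, D=7), p = 0.483333, fail to reject H0.


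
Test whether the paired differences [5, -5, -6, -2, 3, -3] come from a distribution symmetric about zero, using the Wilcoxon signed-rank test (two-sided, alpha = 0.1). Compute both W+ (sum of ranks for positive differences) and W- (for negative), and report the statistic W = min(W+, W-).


Step 1: Drop any zero differences (none here) and take |d_i|.
|d| = [5, 5, 6, 2, 3, 3]
Step 2: Midrank |d_i| (ties get averaged ranks).
ranks: |5|->4.5, |5|->4.5, |6|->6, |2|->1, |3|->2.5, |3|->2.5
Step 3: Attach original signs; sum ranks with positive sign and with negative sign.
W+ = 4.5 + 2.5 = 7
W- = 4.5 + 6 + 1 + 2.5 = 14
(Check: W+ + W- = 21 should equal n(n+1)/2 = 21.)
Step 4: Test statistic W = min(W+, W-) = 7.
Step 5: Ties in |d|, so use the tie-corrected normal approximation.
        E[W] = n(n+1)/4 = 6*7/4 = 10.5.
        Tie groups: |d|=3 (t=2), |d|=5 (t=2); sum(t^3 - t) = 12.
        Var[W] = n(n+1)(2n+1)/24 - sum(t^3-t)/48 = 546/24 - 12/48 = 22.5.
        z = (W - E[W]) / sqrt(Var[W]) = (7 - 10.5) / 4.7434 = -0.7379.
        Two-sided p = 2*Phi(z) = 0.460597.
Step 6: alpha = 0.1. fail to reject H0.

W+ = 7, W- = 14, W = min = 7, p = 0.460597, fail to reject H0.


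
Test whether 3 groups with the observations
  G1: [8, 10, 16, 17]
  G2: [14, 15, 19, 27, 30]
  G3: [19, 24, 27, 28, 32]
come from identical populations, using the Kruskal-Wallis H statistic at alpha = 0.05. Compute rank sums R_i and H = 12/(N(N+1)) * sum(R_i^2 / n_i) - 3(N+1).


Step 1: Combine all N = 14 observations and assign midranks.
sorted (value, group, rank): (8,G1,1), (10,G1,2), (14,G2,3), (15,G2,4), (16,G1,5), (17,G1,6), (19,G2,7.5), (19,G3,7.5), (24,G3,9), (27,G2,10.5), (27,G3,10.5), (28,G3,12), (30,G2,13), (32,G3,14)
Step 2: Sum ranks within each group.
R_1 = 14 (n_1 = 4)
R_2 = 38 (n_2 = 5)
R_3 = 53 (n_3 = 5)
Step 3: H = 12/(N(N+1)) * sum(R_i^2/n_i) - 3(N+1)
     = 12/(14*15) * (14^2/4 + 38^2/5 + 53^2/5) - 3*15
     = 0.057143 * 899.6 - 45
     = 6.405714.
Step 4: Ties present; correction factor C = 1 - 12/(14^3 - 14) = 0.995604. Corrected H = 6.405714 / 0.995604 = 6.433996.
Step 5: Under H0, H ~ chi^2(2); p-value = 0.040075.
Step 6: alpha = 0.05. reject H0.

H = 6.4340, df = 2, p = 0.040075, reject H0.


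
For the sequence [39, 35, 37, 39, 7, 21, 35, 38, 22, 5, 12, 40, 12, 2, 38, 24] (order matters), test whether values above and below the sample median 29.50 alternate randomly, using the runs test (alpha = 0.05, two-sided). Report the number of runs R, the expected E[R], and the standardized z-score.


Step 1: Compute median = 29.50; label A = above, B = below.
Labels in order: AAAABBAABBBABBAB  (n_A = 8, n_B = 8)
Step 2: Count runs R = 8.
Step 3: Under H0 (random ordering), E[R] = 2*n_A*n_B/(n_A+n_B) + 1 = 2*8*8/16 + 1 = 9.0000.
        Var[R] = 2*n_A*n_B*(2*n_A*n_B - n_A - n_B) / ((n_A+n_B)^2 * (n_A+n_B-1)) = 14336/3840 = 3.7333.
        SD[R] = 1.9322.
Step 4: Continuity-corrected z = (R + 0.5 - E[R]) / SD[R] = (8 + 0.5 - 9.0000) / 1.9322 = -0.2588.
Step 5: Two-sided p-value via normal approximation = 2*(1 - Phi(|z|)) = 0.795809.
Step 6: alpha = 0.05. fail to reject H0.

R = 8, z = -0.2588, p = 0.795809, fail to reject H0.


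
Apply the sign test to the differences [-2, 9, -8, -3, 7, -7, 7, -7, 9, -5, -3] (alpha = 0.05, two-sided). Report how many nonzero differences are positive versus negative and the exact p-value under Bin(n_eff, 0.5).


Step 1: Discard zero differences. Original n = 11; n_eff = number of nonzero differences = 11.
Nonzero differences (with sign): -2, +9, -8, -3, +7, -7, +7, -7, +9, -5, -3
Step 2: Count signs: positive = 4, negative = 7.
Step 3: Under H0: P(positive) = 0.5, so the number of positives S ~ Bin(11, 0.5).
Step 4: Two-sided exact p-value = sum of Bin(11,0.5) probabilities at or below the observed probability = 0.548828.
Step 5: alpha = 0.05. fail to reject H0.

n_eff = 11, pos = 4, neg = 7, p = 0.548828, fail to reject H0.


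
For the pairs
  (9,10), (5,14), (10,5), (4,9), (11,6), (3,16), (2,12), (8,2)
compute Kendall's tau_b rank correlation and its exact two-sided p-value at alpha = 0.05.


Step 1: Enumerate the 28 unordered pairs (i,j) with i<j and classify each by sign(x_j-x_i) * sign(y_j-y_i).
  (1,2):dx=-4,dy=+4->D; (1,3):dx=+1,dy=-5->D; (1,4):dx=-5,dy=-1->C; (1,5):dx=+2,dy=-4->D
  (1,6):dx=-6,dy=+6->D; (1,7):dx=-7,dy=+2->D; (1,8):dx=-1,dy=-8->C; (2,3):dx=+5,dy=-9->D
  (2,4):dx=-1,dy=-5->C; (2,5):dx=+6,dy=-8->D; (2,6):dx=-2,dy=+2->D; (2,7):dx=-3,dy=-2->C
  (2,8):dx=+3,dy=-12->D; (3,4):dx=-6,dy=+4->D; (3,5):dx=+1,dy=+1->C; (3,6):dx=-7,dy=+11->D
  (3,7):dx=-8,dy=+7->D; (3,8):dx=-2,dy=-3->C; (4,5):dx=+7,dy=-3->D; (4,6):dx=-1,dy=+7->D
  (4,7):dx=-2,dy=+3->D; (4,8):dx=+4,dy=-7->D; (5,6):dx=-8,dy=+10->D; (5,7):dx=-9,dy=+6->D
  (5,8):dx=-3,dy=-4->C; (6,7):dx=-1,dy=-4->C; (6,8):dx=+5,dy=-14->D; (7,8):dx=+6,dy=-10->D
Step 2: C = 8, D = 20, total pairs = 28.
Step 3: tau = (C - D)/(n(n-1)/2) = (8 - 20)/28 = -0.428571.
Step 4: Exact two-sided p-value (enumerate n! = 40320 permutations of y under H0): p = 0.178869.
Step 5: alpha = 0.05. fail to reject H0.

tau_b = -0.4286 (C=8, D=20), p = 0.178869, fail to reject H0.


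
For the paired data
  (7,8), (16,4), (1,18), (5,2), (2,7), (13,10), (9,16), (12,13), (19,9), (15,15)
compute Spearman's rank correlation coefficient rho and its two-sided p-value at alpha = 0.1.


Step 1: Rank x and y separately (midranks; no ties here).
rank(x): 7->4, 16->9, 1->1, 5->3, 2->2, 13->7, 9->5, 12->6, 19->10, 15->8
rank(y): 8->4, 4->2, 18->10, 2->1, 7->3, 10->6, 16->9, 13->7, 9->5, 15->8
Step 2: d_i = R_x(i) - R_y(i); compute d_i^2.
  (4-4)^2=0, (9-2)^2=49, (1-10)^2=81, (3-1)^2=4, (2-3)^2=1, (7-6)^2=1, (5-9)^2=16, (6-7)^2=1, (10-5)^2=25, (8-8)^2=0
sum(d^2) = 178.
Step 3: rho = 1 - 6*178 / (10*(10^2 - 1)) = 1 - 1068/990 = -0.078788.
Step 4: Under H0, t = rho * sqrt((n-2)/(1-rho^2)) = -0.2235 ~ t(8).
Step 5: Two-sided p-value from the t-distribution with 8 df = 0.828717.
Step 6: alpha = 0.1. fail to reject H0.

rho = -0.0788, p = 0.828717, fail to reject H0 at alpha = 0.1.


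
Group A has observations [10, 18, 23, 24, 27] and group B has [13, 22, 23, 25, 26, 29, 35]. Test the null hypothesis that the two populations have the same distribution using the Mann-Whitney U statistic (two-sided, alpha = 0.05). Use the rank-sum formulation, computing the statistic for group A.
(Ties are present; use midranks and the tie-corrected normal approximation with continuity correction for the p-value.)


Step 1: Combine and sort all 12 observations; assign midranks.
sorted (value, group): (10,X), (13,Y), (18,X), (22,Y), (23,X), (23,Y), (24,X), (25,Y), (26,Y), (27,X), (29,Y), (35,Y)
ranks: 10->1, 13->2, 18->3, 22->4, 23->5.5, 23->5.5, 24->7, 25->8, 26->9, 27->10, 29->11, 35->12
Step 2: Rank sum for X: R1 = 1 + 3 + 5.5 + 7 + 10 = 26.5.
Step 3: U_X = R1 - n1(n1+1)/2 = 26.5 - 5*6/2 = 26.5 - 15 = 11.5.
       U_Y = n1*n2 - U_X = 35 - 11.5 = 23.5.
Step 4: Ties are present, so use the tie-corrected normal approximation (with continuity correction) for the p-value.
Step 5: p-value = 0.370914; compare to alpha = 0.05. fail to reject H0.

U_X = 11.5, p = 0.370914, fail to reject H0 at alpha = 0.05.


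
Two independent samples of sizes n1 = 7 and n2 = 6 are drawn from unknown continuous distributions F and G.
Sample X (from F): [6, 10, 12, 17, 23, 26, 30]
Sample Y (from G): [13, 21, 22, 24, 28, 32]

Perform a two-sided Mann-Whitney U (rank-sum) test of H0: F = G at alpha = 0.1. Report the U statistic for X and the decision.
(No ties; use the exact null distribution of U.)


Step 1: Combine and sort all 13 observations; assign midranks.
sorted (value, group): (6,X), (10,X), (12,X), (13,Y), (17,X), (21,Y), (22,Y), (23,X), (24,Y), (26,X), (28,Y), (30,X), (32,Y)
ranks: 6->1, 10->2, 12->3, 13->4, 17->5, 21->6, 22->7, 23->8, 24->9, 26->10, 28->11, 30->12, 32->13
Step 2: Rank sum for X: R1 = 1 + 2 + 3 + 5 + 8 + 10 + 12 = 41.
Step 3: U_X = R1 - n1(n1+1)/2 = 41 - 7*8/2 = 41 - 28 = 13.
       U_Y = n1*n2 - U_X = 42 - 13 = 29.
Step 4: No ties, so the exact null distribution of U (based on enumerating the C(13,7) = 1716 equally likely rank assignments) gives the two-sided p-value.
Step 5: p-value = 0.294872; compare to alpha = 0.1. fail to reject H0.

U_X = 13, p = 0.294872, fail to reject H0 at alpha = 0.1.


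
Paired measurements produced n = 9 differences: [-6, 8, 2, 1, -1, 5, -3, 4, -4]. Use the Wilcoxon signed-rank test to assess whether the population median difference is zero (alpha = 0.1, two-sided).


Step 1: Drop any zero differences (none here) and take |d_i|.
|d| = [6, 8, 2, 1, 1, 5, 3, 4, 4]
Step 2: Midrank |d_i| (ties get averaged ranks).
ranks: |6|->8, |8|->9, |2|->3, |1|->1.5, |1|->1.5, |5|->7, |3|->4, |4|->5.5, |4|->5.5
Step 3: Attach original signs; sum ranks with positive sign and with negative sign.
W+ = 9 + 3 + 1.5 + 7 + 5.5 = 26
W- = 8 + 1.5 + 4 + 5.5 = 19
(Check: W+ + W- = 45 should equal n(n+1)/2 = 45.)
Step 4: Test statistic W = min(W+, W-) = 19.
Step 5: Ties in |d|, so use the tie-corrected normal approximation.
        E[W] = n(n+1)/4 = 9*10/4 = 22.5.
        Tie groups: |d|=1 (t=2), |d|=4 (t=2); sum(t^3 - t) = 12.
        Var[W] = n(n+1)(2n+1)/24 - sum(t^3-t)/48 = 1710/24 - 12/48 = 71.
        z = (W - E[W]) / sqrt(Var[W]) = (19 - 22.5) / 8.4261 = -0.4154.
        Two-sided p = 2*Phi(z) = 0.677868.
Step 6: alpha = 0.1. fail to reject H0.

W+ = 26, W- = 19, W = min = 19, p = 0.677868, fail to reject H0.


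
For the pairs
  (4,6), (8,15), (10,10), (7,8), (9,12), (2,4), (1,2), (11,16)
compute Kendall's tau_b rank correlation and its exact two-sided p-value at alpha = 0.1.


Step 1: Enumerate the 28 unordered pairs (i,j) with i<j and classify each by sign(x_j-x_i) * sign(y_j-y_i).
  (1,2):dx=+4,dy=+9->C; (1,3):dx=+6,dy=+4->C; (1,4):dx=+3,dy=+2->C; (1,5):dx=+5,dy=+6->C
  (1,6):dx=-2,dy=-2->C; (1,7):dx=-3,dy=-4->C; (1,8):dx=+7,dy=+10->C; (2,3):dx=+2,dy=-5->D
  (2,4):dx=-1,dy=-7->C; (2,5):dx=+1,dy=-3->D; (2,6):dx=-6,dy=-11->C; (2,7):dx=-7,dy=-13->C
  (2,8):dx=+3,dy=+1->C; (3,4):dx=-3,dy=-2->C; (3,5):dx=-1,dy=+2->D; (3,6):dx=-8,dy=-6->C
  (3,7):dx=-9,dy=-8->C; (3,8):dx=+1,dy=+6->C; (4,5):dx=+2,dy=+4->C; (4,6):dx=-5,dy=-4->C
  (4,7):dx=-6,dy=-6->C; (4,8):dx=+4,dy=+8->C; (5,6):dx=-7,dy=-8->C; (5,7):dx=-8,dy=-10->C
  (5,8):dx=+2,dy=+4->C; (6,7):dx=-1,dy=-2->C; (6,8):dx=+9,dy=+12->C; (7,8):dx=+10,dy=+14->C
Step 2: C = 25, D = 3, total pairs = 28.
Step 3: tau = (C - D)/(n(n-1)/2) = (25 - 3)/28 = 0.785714.
Step 4: Exact two-sided p-value (enumerate n! = 40320 permutations of y under H0): p = 0.005506.
Step 5: alpha = 0.1. reject H0.

tau_b = 0.7857 (C=25, D=3), p = 0.005506, reject H0.


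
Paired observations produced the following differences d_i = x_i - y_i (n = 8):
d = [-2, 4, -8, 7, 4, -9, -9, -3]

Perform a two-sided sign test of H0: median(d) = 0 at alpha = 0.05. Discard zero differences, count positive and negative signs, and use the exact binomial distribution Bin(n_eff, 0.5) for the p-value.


Step 1: Discard zero differences. Original n = 8; n_eff = number of nonzero differences = 8.
Nonzero differences (with sign): -2, +4, -8, +7, +4, -9, -9, -3
Step 2: Count signs: positive = 3, negative = 5.
Step 3: Under H0: P(positive) = 0.5, so the number of positives S ~ Bin(8, 0.5).
Step 4: Two-sided exact p-value = sum of Bin(8,0.5) probabilities at or below the observed probability = 0.726562.
Step 5: alpha = 0.05. fail to reject H0.

n_eff = 8, pos = 3, neg = 5, p = 0.726562, fail to reject H0.


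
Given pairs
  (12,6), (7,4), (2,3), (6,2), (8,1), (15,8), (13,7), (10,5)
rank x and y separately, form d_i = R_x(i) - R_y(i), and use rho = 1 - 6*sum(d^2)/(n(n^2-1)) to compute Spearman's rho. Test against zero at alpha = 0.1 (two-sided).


Step 1: Rank x and y separately (midranks; no ties here).
rank(x): 12->6, 7->3, 2->1, 6->2, 8->4, 15->8, 13->7, 10->5
rank(y): 6->6, 4->4, 3->3, 2->2, 1->1, 8->8, 7->7, 5->5
Step 2: d_i = R_x(i) - R_y(i); compute d_i^2.
  (6-6)^2=0, (3-4)^2=1, (1-3)^2=4, (2-2)^2=0, (4-1)^2=9, (8-8)^2=0, (7-7)^2=0, (5-5)^2=0
sum(d^2) = 14.
Step 3: rho = 1 - 6*14 / (8*(8^2 - 1)) = 1 - 84/504 = 0.833333.
Step 4: Under H0, t = rho * sqrt((n-2)/(1-rho^2)) = 3.6927 ~ t(6).
Step 5: Two-sided p-value from the t-distribution with 6 df = 0.010176.
Step 6: alpha = 0.1. reject H0.

rho = 0.8333, p = 0.010176, reject H0 at alpha = 0.1.


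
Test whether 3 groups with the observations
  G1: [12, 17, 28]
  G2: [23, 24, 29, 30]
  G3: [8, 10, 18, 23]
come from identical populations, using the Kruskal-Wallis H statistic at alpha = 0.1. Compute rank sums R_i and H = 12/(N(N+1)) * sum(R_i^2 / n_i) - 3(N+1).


Step 1: Combine all N = 11 observations and assign midranks.
sorted (value, group, rank): (8,G3,1), (10,G3,2), (12,G1,3), (17,G1,4), (18,G3,5), (23,G2,6.5), (23,G3,6.5), (24,G2,8), (28,G1,9), (29,G2,10), (30,G2,11)
Step 2: Sum ranks within each group.
R_1 = 16 (n_1 = 3)
R_2 = 35.5 (n_2 = 4)
R_3 = 14.5 (n_3 = 4)
Step 3: H = 12/(N(N+1)) * sum(R_i^2/n_i) - 3(N+1)
     = 12/(11*12) * (16^2/3 + 35.5^2/4 + 14.5^2/4) - 3*12
     = 0.090909 * 452.958 - 36
     = 5.178030.
Step 4: Ties present; correction factor C = 1 - 6/(11^3 - 11) = 0.995455. Corrected H = 5.178030 / 0.995455 = 5.201674.
Step 5: Under H0, H ~ chi^2(2); p-value = 0.074211.
Step 6: alpha = 0.1. reject H0.

H = 5.2017, df = 2, p = 0.074211, reject H0.


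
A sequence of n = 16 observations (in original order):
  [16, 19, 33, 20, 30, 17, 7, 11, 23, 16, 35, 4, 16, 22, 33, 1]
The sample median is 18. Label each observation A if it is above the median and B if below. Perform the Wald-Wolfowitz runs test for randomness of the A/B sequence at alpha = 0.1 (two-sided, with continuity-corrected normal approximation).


Step 1: Compute median = 18; label A = above, B = below.
Labels in order: BAAAABBBABABBAAB  (n_A = 8, n_B = 8)
Step 2: Count runs R = 9.
Step 3: Under H0 (random ordering), E[R] = 2*n_A*n_B/(n_A+n_B) + 1 = 2*8*8/16 + 1 = 9.0000.
        Var[R] = 2*n_A*n_B*(2*n_A*n_B - n_A - n_B) / ((n_A+n_B)^2 * (n_A+n_B-1)) = 14336/3840 = 3.7333.
        SD[R] = 1.9322.
Step 4: R = E[R], so z = 0 with no continuity correction.
Step 5: Two-sided p-value via normal approximation = 2*(1 - Phi(|z|)) = 1.000000.
Step 6: alpha = 0.1. fail to reject H0.

R = 9, z = 0.0000, p = 1.000000, fail to reject H0.


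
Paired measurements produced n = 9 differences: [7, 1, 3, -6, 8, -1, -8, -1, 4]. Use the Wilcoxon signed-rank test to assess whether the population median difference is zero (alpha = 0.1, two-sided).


Step 1: Drop any zero differences (none here) and take |d_i|.
|d| = [7, 1, 3, 6, 8, 1, 8, 1, 4]
Step 2: Midrank |d_i| (ties get averaged ranks).
ranks: |7|->7, |1|->2, |3|->4, |6|->6, |8|->8.5, |1|->2, |8|->8.5, |1|->2, |4|->5
Step 3: Attach original signs; sum ranks with positive sign and with negative sign.
W+ = 7 + 2 + 4 + 8.5 + 5 = 26.5
W- = 6 + 2 + 8.5 + 2 = 18.5
(Check: W+ + W- = 45 should equal n(n+1)/2 = 45.)
Step 4: Test statistic W = min(W+, W-) = 18.5.
Step 5: Ties in |d|, so use the tie-corrected normal approximation.
        E[W] = n(n+1)/4 = 9*10/4 = 22.5.
        Tie groups: |d|=1 (t=3), |d|=8 (t=2); sum(t^3 - t) = 30.
        Var[W] = n(n+1)(2n+1)/24 - sum(t^3-t)/48 = 1710/24 - 30/48 = 70.625.
        z = (W - E[W]) / sqrt(Var[W]) = (18.5 - 22.5) / 8.4039 = -0.4760.
        Two-sided p = 2*Phi(z) = 0.634095.
Step 6: alpha = 0.1. fail to reject H0.

W+ = 26.5, W- = 18.5, W = min = 18.5, p = 0.634095, fail to reject H0.


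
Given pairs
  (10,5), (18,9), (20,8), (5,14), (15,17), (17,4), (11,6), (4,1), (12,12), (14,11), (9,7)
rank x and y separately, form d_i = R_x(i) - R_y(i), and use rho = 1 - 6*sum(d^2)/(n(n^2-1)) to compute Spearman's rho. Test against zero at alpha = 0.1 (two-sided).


Step 1: Rank x and y separately (midranks; no ties here).
rank(x): 10->4, 18->10, 20->11, 5->2, 15->8, 17->9, 11->5, 4->1, 12->6, 14->7, 9->3
rank(y): 5->3, 9->7, 8->6, 14->10, 17->11, 4->2, 6->4, 1->1, 12->9, 11->8, 7->5
Step 2: d_i = R_x(i) - R_y(i); compute d_i^2.
  (4-3)^2=1, (10-7)^2=9, (11-6)^2=25, (2-10)^2=64, (8-11)^2=9, (9-2)^2=49, (5-4)^2=1, (1-1)^2=0, (6-9)^2=9, (7-8)^2=1, (3-5)^2=4
sum(d^2) = 172.
Step 3: rho = 1 - 6*172 / (11*(11^2 - 1)) = 1 - 1032/1320 = 0.218182.
Step 4: Under H0, t = rho * sqrt((n-2)/(1-rho^2)) = 0.6707 ~ t(9).
Step 5: Two-sided p-value from the t-distribution with 9 df = 0.519248.
Step 6: alpha = 0.1. fail to reject H0.

rho = 0.2182, p = 0.519248, fail to reject H0 at alpha = 0.1.


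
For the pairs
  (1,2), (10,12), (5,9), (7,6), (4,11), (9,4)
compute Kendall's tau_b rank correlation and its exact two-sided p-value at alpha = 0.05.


Step 1: Enumerate the 15 unordered pairs (i,j) with i<j and classify each by sign(x_j-x_i) * sign(y_j-y_i).
  (1,2):dx=+9,dy=+10->C; (1,3):dx=+4,dy=+7->C; (1,4):dx=+6,dy=+4->C; (1,5):dx=+3,dy=+9->C
  (1,6):dx=+8,dy=+2->C; (2,3):dx=-5,dy=-3->C; (2,4):dx=-3,dy=-6->C; (2,5):dx=-6,dy=-1->C
  (2,6):dx=-1,dy=-8->C; (3,4):dx=+2,dy=-3->D; (3,5):dx=-1,dy=+2->D; (3,6):dx=+4,dy=-5->D
  (4,5):dx=-3,dy=+5->D; (4,6):dx=+2,dy=-2->D; (5,6):dx=+5,dy=-7->D
Step 2: C = 9, D = 6, total pairs = 15.
Step 3: tau = (C - D)/(n(n-1)/2) = (9 - 6)/15 = 0.200000.
Step 4: Exact two-sided p-value (enumerate n! = 720 permutations of y under H0): p = 0.719444.
Step 5: alpha = 0.05. fail to reject H0.

tau_b = 0.2000 (C=9, D=6), p = 0.719444, fail to reject H0.


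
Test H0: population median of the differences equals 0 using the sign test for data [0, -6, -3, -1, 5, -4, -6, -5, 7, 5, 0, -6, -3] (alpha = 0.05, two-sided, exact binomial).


Step 1: Discard zero differences. Original n = 13; n_eff = number of nonzero differences = 11.
Nonzero differences (with sign): -6, -3, -1, +5, -4, -6, -5, +7, +5, -6, -3
Step 2: Count signs: positive = 3, negative = 8.
Step 3: Under H0: P(positive) = 0.5, so the number of positives S ~ Bin(11, 0.5).
Step 4: Two-sided exact p-value = sum of Bin(11,0.5) probabilities at or below the observed probability = 0.226562.
Step 5: alpha = 0.05. fail to reject H0.

n_eff = 11, pos = 3, neg = 8, p = 0.226562, fail to reject H0.


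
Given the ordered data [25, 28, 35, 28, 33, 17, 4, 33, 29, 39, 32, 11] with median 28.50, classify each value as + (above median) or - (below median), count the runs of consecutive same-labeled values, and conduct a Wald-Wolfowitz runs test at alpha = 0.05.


Step 1: Compute median = 28.50; label A = above, B = below.
Labels in order: BBABABBAAAAB  (n_A = 6, n_B = 6)
Step 2: Count runs R = 7.
Step 3: Under H0 (random ordering), E[R] = 2*n_A*n_B/(n_A+n_B) + 1 = 2*6*6/12 + 1 = 7.0000.
        Var[R] = 2*n_A*n_B*(2*n_A*n_B - n_A - n_B) / ((n_A+n_B)^2 * (n_A+n_B-1)) = 4320/1584 = 2.7273.
        SD[R] = 1.6514.
Step 4: R = E[R], so z = 0 with no continuity correction.
Step 5: Two-sided p-value via normal approximation = 2*(1 - Phi(|z|)) = 1.000000.
Step 6: alpha = 0.05. fail to reject H0.

R = 7, z = 0.0000, p = 1.000000, fail to reject H0.


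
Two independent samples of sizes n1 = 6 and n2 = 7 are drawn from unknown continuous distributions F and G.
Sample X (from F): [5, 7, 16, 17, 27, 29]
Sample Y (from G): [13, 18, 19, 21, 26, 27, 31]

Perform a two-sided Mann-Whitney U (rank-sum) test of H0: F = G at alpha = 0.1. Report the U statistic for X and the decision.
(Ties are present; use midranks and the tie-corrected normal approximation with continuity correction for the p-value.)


Step 1: Combine and sort all 13 observations; assign midranks.
sorted (value, group): (5,X), (7,X), (13,Y), (16,X), (17,X), (18,Y), (19,Y), (21,Y), (26,Y), (27,X), (27,Y), (29,X), (31,Y)
ranks: 5->1, 7->2, 13->3, 16->4, 17->5, 18->6, 19->7, 21->8, 26->9, 27->10.5, 27->10.5, 29->12, 31->13
Step 2: Rank sum for X: R1 = 1 + 2 + 4 + 5 + 10.5 + 12 = 34.5.
Step 3: U_X = R1 - n1(n1+1)/2 = 34.5 - 6*7/2 = 34.5 - 21 = 13.5.
       U_Y = n1*n2 - U_X = 42 - 13.5 = 28.5.
Step 4: Ties are present, so use the tie-corrected normal approximation (with continuity correction) for the p-value.
Step 5: p-value = 0.316645; compare to alpha = 0.1. fail to reject H0.

U_X = 13.5, p = 0.316645, fail to reject H0 at alpha = 0.1.


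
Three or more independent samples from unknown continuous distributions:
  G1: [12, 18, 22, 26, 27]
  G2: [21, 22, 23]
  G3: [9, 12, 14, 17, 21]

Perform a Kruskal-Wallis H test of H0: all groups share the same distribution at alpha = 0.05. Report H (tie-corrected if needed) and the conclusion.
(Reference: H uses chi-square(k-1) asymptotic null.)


Step 1: Combine all N = 13 observations and assign midranks.
sorted (value, group, rank): (9,G3,1), (12,G1,2.5), (12,G3,2.5), (14,G3,4), (17,G3,5), (18,G1,6), (21,G2,7.5), (21,G3,7.5), (22,G1,9.5), (22,G2,9.5), (23,G2,11), (26,G1,12), (27,G1,13)
Step 2: Sum ranks within each group.
R_1 = 43 (n_1 = 5)
R_2 = 28 (n_2 = 3)
R_3 = 20 (n_3 = 5)
Step 3: H = 12/(N(N+1)) * sum(R_i^2/n_i) - 3(N+1)
     = 12/(13*14) * (43^2/5 + 28^2/3 + 20^2/5) - 3*14
     = 0.065934 * 711.133 - 42
     = 4.887912.
Step 4: Ties present; correction factor C = 1 - 18/(13^3 - 13) = 0.991758. Corrected H = 4.887912 / 0.991758 = 4.928532.
Step 5: Under H0, H ~ chi^2(2); p-value = 0.085071.
Step 6: alpha = 0.05. fail to reject H0.

H = 4.9285, df = 2, p = 0.085071, fail to reject H0.


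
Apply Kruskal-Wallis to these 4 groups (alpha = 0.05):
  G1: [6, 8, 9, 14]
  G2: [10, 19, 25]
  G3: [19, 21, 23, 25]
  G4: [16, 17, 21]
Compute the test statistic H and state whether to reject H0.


Step 1: Combine all N = 14 observations and assign midranks.
sorted (value, group, rank): (6,G1,1), (8,G1,2), (9,G1,3), (10,G2,4), (14,G1,5), (16,G4,6), (17,G4,7), (19,G2,8.5), (19,G3,8.5), (21,G3,10.5), (21,G4,10.5), (23,G3,12), (25,G2,13.5), (25,G3,13.5)
Step 2: Sum ranks within each group.
R_1 = 11 (n_1 = 4)
R_2 = 26 (n_2 = 3)
R_3 = 44.5 (n_3 = 4)
R_4 = 23.5 (n_4 = 3)
Step 3: H = 12/(N(N+1)) * sum(R_i^2/n_i) - 3(N+1)
     = 12/(14*15) * (11^2/4 + 26^2/3 + 44.5^2/4 + 23.5^2/3) - 3*15
     = 0.057143 * 934.729 - 45
     = 8.413095.
Step 4: Ties present; correction factor C = 1 - 18/(14^3 - 14) = 0.993407. Corrected H = 8.413095 / 0.993407 = 8.468934.
Step 5: Under H0, H ~ chi^2(3); p-value = 0.037252.
Step 6: alpha = 0.05. reject H0.

H = 8.4689, df = 3, p = 0.037252, reject H0.


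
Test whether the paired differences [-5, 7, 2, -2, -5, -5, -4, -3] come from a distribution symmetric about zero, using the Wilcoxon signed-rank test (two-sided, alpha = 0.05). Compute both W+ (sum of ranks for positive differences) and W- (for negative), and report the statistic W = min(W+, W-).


Step 1: Drop any zero differences (none here) and take |d_i|.
|d| = [5, 7, 2, 2, 5, 5, 4, 3]
Step 2: Midrank |d_i| (ties get averaged ranks).
ranks: |5|->6, |7|->8, |2|->1.5, |2|->1.5, |5|->6, |5|->6, |4|->4, |3|->3
Step 3: Attach original signs; sum ranks with positive sign and with negative sign.
W+ = 8 + 1.5 = 9.5
W- = 6 + 1.5 + 6 + 6 + 4 + 3 = 26.5
(Check: W+ + W- = 36 should equal n(n+1)/2 = 36.)
Step 4: Test statistic W = min(W+, W-) = 9.5.
Step 5: Ties in |d|, so use the tie-corrected normal approximation.
        E[W] = n(n+1)/4 = 8*9/4 = 18.
        Tie groups: |d|=2 (t=2), |d|=5 (t=3); sum(t^3 - t) = 30.
        Var[W] = n(n+1)(2n+1)/24 - sum(t^3-t)/48 = 1224/24 - 30/48 = 50.375.
        z = (W - E[W]) / sqrt(Var[W]) = (9.5 - 18) / 7.0975 = -1.1976.
        Two-sided p = 2*Phi(z) = 0.231073.
Step 6: alpha = 0.05. fail to reject H0.

W+ = 9.5, W- = 26.5, W = min = 9.5, p = 0.231073, fail to reject H0.


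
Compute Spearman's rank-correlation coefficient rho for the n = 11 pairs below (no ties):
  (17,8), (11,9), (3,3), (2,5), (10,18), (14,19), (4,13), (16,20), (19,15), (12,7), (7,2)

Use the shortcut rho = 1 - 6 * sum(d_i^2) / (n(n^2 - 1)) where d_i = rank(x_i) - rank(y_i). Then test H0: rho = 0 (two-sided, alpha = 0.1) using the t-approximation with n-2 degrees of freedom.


Step 1: Rank x and y separately (midranks; no ties here).
rank(x): 17->10, 11->6, 3->2, 2->1, 10->5, 14->8, 4->3, 16->9, 19->11, 12->7, 7->4
rank(y): 8->5, 9->6, 3->2, 5->3, 18->9, 19->10, 13->7, 20->11, 15->8, 7->4, 2->1
Step 2: d_i = R_x(i) - R_y(i); compute d_i^2.
  (10-5)^2=25, (6-6)^2=0, (2-2)^2=0, (1-3)^2=4, (5-9)^2=16, (8-10)^2=4, (3-7)^2=16, (9-11)^2=4, (11-8)^2=9, (7-4)^2=9, (4-1)^2=9
sum(d^2) = 96.
Step 3: rho = 1 - 6*96 / (11*(11^2 - 1)) = 1 - 576/1320 = 0.563636.
Step 4: Under H0, t = rho * sqrt((n-2)/(1-rho^2)) = 2.0470 ~ t(9).
Step 5: Two-sided p-value from the t-distribution with 9 df = 0.070952.
Step 6: alpha = 0.1. reject H0.

rho = 0.5636, p = 0.070952, reject H0 at alpha = 0.1.


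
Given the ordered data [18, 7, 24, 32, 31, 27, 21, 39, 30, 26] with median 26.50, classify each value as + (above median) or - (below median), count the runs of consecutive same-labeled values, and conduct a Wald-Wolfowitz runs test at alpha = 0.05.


Step 1: Compute median = 26.50; label A = above, B = below.
Labels in order: BBBAAABAAB  (n_A = 5, n_B = 5)
Step 2: Count runs R = 5.
Step 3: Under H0 (random ordering), E[R] = 2*n_A*n_B/(n_A+n_B) + 1 = 2*5*5/10 + 1 = 6.0000.
        Var[R] = 2*n_A*n_B*(2*n_A*n_B - n_A - n_B) / ((n_A+n_B)^2 * (n_A+n_B-1)) = 2000/900 = 2.2222.
        SD[R] = 1.4907.
Step 4: Continuity-corrected z = (R + 0.5 - E[R]) / SD[R] = (5 + 0.5 - 6.0000) / 1.4907 = -0.3354.
Step 5: Two-sided p-value via normal approximation = 2*(1 - Phi(|z|)) = 0.737316.
Step 6: alpha = 0.05. fail to reject H0.

R = 5, z = -0.3354, p = 0.737316, fail to reject H0.
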